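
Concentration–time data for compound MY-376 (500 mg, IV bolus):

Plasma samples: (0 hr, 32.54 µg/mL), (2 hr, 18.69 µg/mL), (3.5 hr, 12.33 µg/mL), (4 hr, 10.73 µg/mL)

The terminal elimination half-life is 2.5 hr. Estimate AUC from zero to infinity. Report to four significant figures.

AUC = 119.0 µg/mL·hr

Trapezoidal AUC_0→4:
  [0→2]: (32.54+18.69)/2 × 2 = 51.23
  [2→3.5]: (18.69+12.33)/2 × 1.5 = 23.265
  [3.5→4]: (12.33+10.73)/2 × 0.5 = 5.765
  Sum = 80.26 µg/mL·hr
k_e = ln2 / t½ = 0.693147 / 2.5 = 0.2773 hr^-1
Extrapolated tail: C_last / k_e = 10.73 / 0.2773 = 38.695
AUC_0→∞ = 80.26 + 38.695 = 118.955 µg/mL·hr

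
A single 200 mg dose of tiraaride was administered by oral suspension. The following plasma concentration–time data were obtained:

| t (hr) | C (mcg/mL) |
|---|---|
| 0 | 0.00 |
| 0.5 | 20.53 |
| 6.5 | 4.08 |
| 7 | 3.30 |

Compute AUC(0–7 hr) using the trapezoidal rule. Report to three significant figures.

Trapezoidal AUC_0→7:
  [0→0.5]: (0.00+20.53)/2 × 0.5 = 5.1325
  [0.5→6.5]: (20.53+4.08)/2 × 6 = 73.83
  [6.5→7]: (4.08+3.30)/2 × 0.5 = 1.845
  Sum = 80.8075 mcg/mL·hr

AUC = 80.8 mcg/mL·hr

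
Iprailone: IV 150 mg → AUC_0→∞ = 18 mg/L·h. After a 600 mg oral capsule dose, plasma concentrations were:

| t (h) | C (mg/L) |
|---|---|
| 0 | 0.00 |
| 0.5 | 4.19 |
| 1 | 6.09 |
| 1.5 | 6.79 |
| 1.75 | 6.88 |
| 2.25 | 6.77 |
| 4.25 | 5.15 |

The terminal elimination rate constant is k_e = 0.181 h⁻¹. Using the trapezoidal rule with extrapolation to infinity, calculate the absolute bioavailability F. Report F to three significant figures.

Trapezoidal AUC_0→4.25 (oral capsule):
  [0→0.5]: (0.00+4.19)/2 × 0.5 = 1.0475
  [0.5→1]: (4.19+6.09)/2 × 0.5 = 2.57
  [1→1.5]: (6.09+6.79)/2 × 0.5 = 3.22
  [1.5→1.75]: (6.79+6.88)/2 × 0.25 = 1.70875
  [1.75→2.25]: (6.88+6.77)/2 × 0.5 = 3.4125
  [2.25→4.25]: (6.77+5.15)/2 × 2 = 11.92
  Sum = 23.87875 mg/L·h
Tail: C_last/k_e = 5.15/0.181 = 28.453
AUC_0→∞ (oral capsule) = 23.87875 + 28.453 = 52.33175 mg/L·h
F = (AUC_ev/D_ev)/(AUC_iv/D_iv) = (52.33175/600)/(18/150) = 0.0872196/0.12 = 0.7268

F = 0.727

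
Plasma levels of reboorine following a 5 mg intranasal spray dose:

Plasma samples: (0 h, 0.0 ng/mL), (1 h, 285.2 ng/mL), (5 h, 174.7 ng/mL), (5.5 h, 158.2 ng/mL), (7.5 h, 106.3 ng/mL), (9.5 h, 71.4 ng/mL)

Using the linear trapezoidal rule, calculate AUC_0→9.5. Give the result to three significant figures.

AUC = 1590 ng/mL·h

Trapezoidal AUC_0→9.5:
  [0→1]: (0.0+285.2)/2 × 1 = 142.6
  [1→5]: (285.2+174.7)/2 × 4 = 919.8
  [5→5.5]: (174.7+158.2)/2 × 0.5 = 83.225
  [5.5→7.5]: (158.2+106.3)/2 × 2 = 264.5
  [7.5→9.5]: (106.3+71.4)/2 × 2 = 177.7
  Sum = 1587.825 ng/mL·h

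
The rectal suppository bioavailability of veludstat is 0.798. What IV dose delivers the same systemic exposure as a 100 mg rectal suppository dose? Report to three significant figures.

Systemic exposure from an extravascular dose = F × D_ev, so the equivalent IV dose is F × D_ev.
D_iv = F × D_ev = 0.798 × 100 = 79.8 mg

D_iv = 79.8 mg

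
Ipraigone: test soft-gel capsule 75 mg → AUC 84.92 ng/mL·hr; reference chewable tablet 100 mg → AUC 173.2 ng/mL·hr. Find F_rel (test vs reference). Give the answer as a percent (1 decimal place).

F_rel = (AUC_test/D_test) / (AUC_ref/D_ref)
      = (84.92/75) / (173.2/100)
      = 1.13227 / 1.732 = 0.6537 = 65.37%

F_rel = 65.4%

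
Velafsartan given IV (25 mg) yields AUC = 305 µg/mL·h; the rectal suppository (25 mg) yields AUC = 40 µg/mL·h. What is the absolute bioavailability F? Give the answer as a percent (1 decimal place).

F = (AUC_ev / D_ev) / (AUC_iv / D_iv)
  = (40/25) / (305/25)
  = 1.6 / 12.2 = 0.1311
  = 13.11%

F = 13.1%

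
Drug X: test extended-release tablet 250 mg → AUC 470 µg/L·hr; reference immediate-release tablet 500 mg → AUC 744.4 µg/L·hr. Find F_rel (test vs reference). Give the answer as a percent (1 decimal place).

F_rel = (AUC_test/D_test) / (AUC_ref/D_ref)
      = (470/250) / (744.4/500)
      = 1.88 / 1.4888 = 1.2628 = 126.28%

F_rel = 126.3%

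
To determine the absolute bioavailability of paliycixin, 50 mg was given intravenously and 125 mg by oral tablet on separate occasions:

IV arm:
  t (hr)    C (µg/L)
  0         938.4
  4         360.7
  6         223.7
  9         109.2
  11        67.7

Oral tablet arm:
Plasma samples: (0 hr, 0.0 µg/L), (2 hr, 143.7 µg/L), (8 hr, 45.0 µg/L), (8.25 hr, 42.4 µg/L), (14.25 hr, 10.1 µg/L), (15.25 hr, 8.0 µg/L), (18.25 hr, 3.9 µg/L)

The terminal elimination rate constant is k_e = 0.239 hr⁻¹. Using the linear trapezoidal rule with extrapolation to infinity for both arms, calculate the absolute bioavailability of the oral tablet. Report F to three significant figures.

Trapezoidal AUC_0→11 (IV):
  [0→4]: (938.4+360.7)/2 × 4 = 2598.2
  [4→6]: (360.7+223.7)/2 × 2 = 584.4
  [6→9]: (223.7+109.2)/2 × 3 = 499.35
  [9→11]: (109.2+67.7)/2 × 2 = 176.9
  Sum = 3858.85 µg/L·hr
IV tail: 67.7/0.239 = 283.264; AUC_iv,0→∞ = 3858.85 + 283.264 = 4142.114 µg/L·hr
Trapezoidal AUC_0→18.25 (oral tablet):
  [0→2]: (0.0+143.7)/2 × 2 = 143.7
  [2→8]: (143.7+45.0)/2 × 6 = 566.1
  [8→8.25]: (45.0+42.4)/2 × 0.25 = 10.925
  [8.25→14.25]: (42.4+10.1)/2 × 6 = 157.5
  [14.25→15.25]: (10.1+8.0)/2 × 1 = 9.05
  [15.25→18.25]: (8.0+3.9)/2 × 3 = 17.85
  Sum = 905.125 µg/L·hr
oral tablet tail: 3.9/0.239 = 16.318; AUC_ev,0→∞ = 905.125 + 16.318 = 921.443 µg/L·hr
F = (AUC_ev/D_ev)/(AUC_iv/D_iv) = (921.443/125)/(4142.114/50) = 7.371544/82.84228 = 0.0890

F = 0.0890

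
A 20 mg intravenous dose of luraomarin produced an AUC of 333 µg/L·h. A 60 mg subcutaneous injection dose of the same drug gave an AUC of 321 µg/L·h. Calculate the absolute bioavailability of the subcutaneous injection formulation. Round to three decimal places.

F = (AUC_ev / D_ev) / (AUC_iv / D_iv)
  = (321/60) / (333/20)
  = 5.35 / 16.65 = 0.3213

F = 0.321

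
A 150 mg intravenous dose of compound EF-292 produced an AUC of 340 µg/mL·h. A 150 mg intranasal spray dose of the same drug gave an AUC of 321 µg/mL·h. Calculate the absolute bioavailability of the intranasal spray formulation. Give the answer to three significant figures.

F = (AUC_ev / D_ev) / (AUC_iv / D_iv)
  = (321/150) / (340/150)
  = 2.14 / 2.26667 = 0.9441

F = 0.944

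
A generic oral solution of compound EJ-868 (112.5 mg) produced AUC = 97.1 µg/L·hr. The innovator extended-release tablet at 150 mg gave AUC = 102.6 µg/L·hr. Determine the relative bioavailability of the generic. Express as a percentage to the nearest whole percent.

F_rel = (AUC_test/D_test) / (AUC_ref/D_ref)
      = (97.1/112.5) / (102.6/150)
      = 0.863111 / 0.684 = 1.2619 = 126.19%

F_rel = 126%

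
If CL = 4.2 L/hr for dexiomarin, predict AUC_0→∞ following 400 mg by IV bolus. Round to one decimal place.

AUC = 95.2 mg/L·hr

AUC_0→∞ = Dose_iv / CL
        = 400 / 4.2 = 95.2381 mg/L·hr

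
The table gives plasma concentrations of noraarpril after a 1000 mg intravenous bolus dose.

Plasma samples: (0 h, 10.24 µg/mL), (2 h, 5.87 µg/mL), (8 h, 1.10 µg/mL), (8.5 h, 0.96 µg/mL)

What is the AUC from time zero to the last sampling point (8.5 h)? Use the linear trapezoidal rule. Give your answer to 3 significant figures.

AUC = 37.5 µg/mL·h

Trapezoidal AUC_0→8.5:
  [0→2]: (10.24+5.87)/2 × 2 = 16.11
  [2→8]: (5.87+1.10)/2 × 6 = 20.91
  [8→8.5]: (1.10+0.96)/2 × 0.5 = 0.515
  Sum = 37.535 µg/mL·h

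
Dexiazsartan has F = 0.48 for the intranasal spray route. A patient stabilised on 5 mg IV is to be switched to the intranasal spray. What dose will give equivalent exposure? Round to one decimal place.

D_intranasal = 10.4 mg

For equal systemic exposure: F × D_ev = D_iv
D_ev = D_iv / F = 5 / 0.48 = 10.4167 mg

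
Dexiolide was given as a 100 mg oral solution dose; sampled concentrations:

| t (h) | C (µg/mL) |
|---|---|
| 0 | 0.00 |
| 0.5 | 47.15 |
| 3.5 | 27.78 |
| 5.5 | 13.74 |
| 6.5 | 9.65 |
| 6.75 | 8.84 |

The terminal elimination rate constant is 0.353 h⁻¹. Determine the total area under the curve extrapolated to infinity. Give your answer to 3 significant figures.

AUC = 205 µg/mL·h

Trapezoidal AUC_0→6.75:
  [0→0.5]: (0.00+47.15)/2 × 0.5 = 11.7875
  [0.5→3.5]: (47.15+27.78)/2 × 3 = 112.395
  [3.5→5.5]: (27.78+13.74)/2 × 2 = 41.52
  [5.5→6.5]: (13.74+9.65)/2 × 1 = 11.695
  [6.5→6.75]: (9.65+8.84)/2 × 0.25 = 2.31125
  Sum = 179.70875 µg/mL·h
Extrapolated tail: C_last / k_e = 8.84 / 0.353 = 25.042
AUC_0→∞ = 179.70875 + 25.042 = 204.75075 µg/mL·h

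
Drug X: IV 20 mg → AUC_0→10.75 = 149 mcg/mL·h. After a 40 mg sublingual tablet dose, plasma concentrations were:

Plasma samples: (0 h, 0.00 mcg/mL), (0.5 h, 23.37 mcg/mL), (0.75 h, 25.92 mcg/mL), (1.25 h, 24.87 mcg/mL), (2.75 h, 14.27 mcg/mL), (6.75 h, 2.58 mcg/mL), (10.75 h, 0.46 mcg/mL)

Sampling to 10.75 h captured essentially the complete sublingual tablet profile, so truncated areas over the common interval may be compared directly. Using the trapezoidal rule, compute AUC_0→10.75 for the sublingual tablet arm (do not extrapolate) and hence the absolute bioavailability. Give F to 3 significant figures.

Trapezoidal AUC_0→10.75 (sublingual tablet):
  [0→0.5]: (0.00+23.37)/2 × 0.5 = 5.8425
  [0.5→0.75]: (23.37+25.92)/2 × 0.25 = 6.16125
  [0.75→1.25]: (25.92+24.87)/2 × 0.5 = 12.6975
  [1.25→2.75]: (24.87+14.27)/2 × 1.5 = 29.355
  [2.75→6.75]: (14.27+2.58)/2 × 4 = 33.7
  [6.75→10.75]: (2.58+0.46)/2 × 4 = 6.08
  Sum = 93.83625 mcg/mL·h
F = (AUC_ev/D_ev)/(AUC_iv/D_iv) = (93.83625/40)/(149/20) = 2.34591/7.45 = 0.3149

F = 0.315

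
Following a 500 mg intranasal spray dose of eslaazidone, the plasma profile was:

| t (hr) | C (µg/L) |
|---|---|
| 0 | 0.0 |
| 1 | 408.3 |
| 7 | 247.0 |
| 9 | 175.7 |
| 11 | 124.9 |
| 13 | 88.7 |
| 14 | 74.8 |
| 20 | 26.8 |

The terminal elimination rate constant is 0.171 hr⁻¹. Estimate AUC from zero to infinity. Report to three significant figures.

Trapezoidal AUC_0→20:
  [0→1]: (0.0+408.3)/2 × 1 = 204.15
  [1→7]: (408.3+247.0)/2 × 6 = 1965.9
  [7→9]: (247.0+175.7)/2 × 2 = 422.7
  [9→11]: (175.7+124.9)/2 × 2 = 300.6
  [11→13]: (124.9+88.7)/2 × 2 = 213.6
  [13→14]: (88.7+74.8)/2 × 1 = 81.75
  [14→20]: (74.8+26.8)/2 × 6 = 304.8
  Sum = 3493.5 µg/L·hr
Extrapolated tail: C_last / k_e = 26.8 / 0.171 = 156.725
AUC_0→∞ = 3493.5 + 156.725 = 3650.225 µg/L·hr

AUC = 3650 µg/L·hr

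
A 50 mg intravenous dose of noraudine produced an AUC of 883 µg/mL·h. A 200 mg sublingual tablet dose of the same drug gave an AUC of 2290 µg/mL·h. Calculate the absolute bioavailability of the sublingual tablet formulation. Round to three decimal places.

F = 0.648

F = (AUC_ev / D_ev) / (AUC_iv / D_iv)
  = (2290/200) / (883/50)
  = 11.45 / 17.66 = 0.6484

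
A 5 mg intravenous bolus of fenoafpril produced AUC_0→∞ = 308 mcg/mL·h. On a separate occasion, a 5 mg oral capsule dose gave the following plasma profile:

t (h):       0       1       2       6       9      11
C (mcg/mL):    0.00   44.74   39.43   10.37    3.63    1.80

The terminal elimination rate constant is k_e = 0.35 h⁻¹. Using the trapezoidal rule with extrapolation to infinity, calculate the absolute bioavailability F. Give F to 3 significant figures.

F = 0.635

Trapezoidal AUC_0→11 (oral capsule):
  [0→1]: (0.00+44.74)/2 × 1 = 22.37
  [1→2]: (44.74+39.43)/2 × 1 = 42.085
  [2→6]: (39.43+10.37)/2 × 4 = 99.6
  [6→9]: (10.37+3.63)/2 × 3 = 21.0
  [9→11]: (3.63+1.80)/2 × 2 = 5.43
  Sum = 190.485 mcg/mL·h
Tail: C_last/k_e = 1.80/0.35 = 5.143
AUC_0→∞ (oral capsule) = 190.485 + 5.143 = 195.628 mcg/mL·h
F = (AUC_ev/D_ev)/(AUC_iv/D_iv) = (195.628/5)/(308/5) = 39.1256/61.6 = 0.6352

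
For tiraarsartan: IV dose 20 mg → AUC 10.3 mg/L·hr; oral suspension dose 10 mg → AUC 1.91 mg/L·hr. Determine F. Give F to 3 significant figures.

F = 0.371

F = (AUC_ev / D_ev) / (AUC_iv / D_iv)
  = (1.91/10) / (10.3/20)
  = 0.191 / 0.515 = 0.3709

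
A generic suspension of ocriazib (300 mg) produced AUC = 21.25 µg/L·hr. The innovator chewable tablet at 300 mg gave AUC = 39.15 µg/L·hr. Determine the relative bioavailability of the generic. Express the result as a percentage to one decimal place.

F_rel = 54.3%

F_rel = (AUC_test/D_test) / (AUC_ref/D_ref)
      = (21.25/300) / (39.15/300)
      = 0.0708333 / 0.1305 = 0.5428 = 54.28%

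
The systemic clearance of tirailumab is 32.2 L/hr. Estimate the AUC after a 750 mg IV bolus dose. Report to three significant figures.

AUC_0→∞ = Dose_iv / CL
        = 750 / 32.2 = 23.2919 mg/L·hr

AUC = 23.3 mg/L·hr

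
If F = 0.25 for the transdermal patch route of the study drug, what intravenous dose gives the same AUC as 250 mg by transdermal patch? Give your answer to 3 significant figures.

D_iv = 62.5 mg

Systemic exposure from an extravascular dose = F × D_ev, so the equivalent IV dose is F × D_ev.
D_iv = F × D_ev = 0.25 × 250 = 62.5 mg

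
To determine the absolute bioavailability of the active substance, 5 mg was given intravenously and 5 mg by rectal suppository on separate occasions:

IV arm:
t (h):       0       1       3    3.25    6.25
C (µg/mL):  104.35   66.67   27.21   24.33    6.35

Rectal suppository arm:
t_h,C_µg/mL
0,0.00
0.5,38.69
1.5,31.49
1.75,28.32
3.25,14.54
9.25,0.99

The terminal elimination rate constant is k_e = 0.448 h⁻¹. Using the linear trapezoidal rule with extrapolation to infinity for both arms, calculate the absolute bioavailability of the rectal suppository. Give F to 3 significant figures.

F = 0.541

Trapezoidal AUC_0→6.25 (IV):
  [0→1]: (104.35+66.67)/2 × 1 = 85.51
  [1→3]: (66.67+27.21)/2 × 2 = 93.88
  [3→3.25]: (27.21+24.33)/2 × 0.25 = 6.4425
  [3.25→6.25]: (24.33+6.35)/2 × 3 = 46.02
  Sum = 231.8525 µg/mL·h
IV tail: 6.35/0.448 = 14.174; AUC_iv,0→∞ = 231.8525 + 14.174 = 246.0265 µg/mL·h
Trapezoidal AUC_0→9.25 (rectal suppository):
  [0→0.5]: (0.00+38.69)/2 × 0.5 = 9.6725
  [0.5→1.5]: (38.69+31.49)/2 × 1 = 35.09
  [1.5→1.75]: (31.49+28.32)/2 × 0.25 = 7.47625
  [1.75→3.25]: (28.32+14.54)/2 × 1.5 = 32.145
  [3.25→9.25]: (14.54+0.99)/2 × 6 = 46.59
  Sum = 130.97375 µg/mL·h
rectal suppository tail: 0.99/0.448 = 2.210; AUC_ev,0→∞ = 130.97375 + 2.210 = 133.18375 µg/mL·h
F = (AUC_ev/D_ev)/(AUC_iv/D_iv) = (133.18375/5)/(246.0265/5) = 26.63675/49.2053 = 0.5413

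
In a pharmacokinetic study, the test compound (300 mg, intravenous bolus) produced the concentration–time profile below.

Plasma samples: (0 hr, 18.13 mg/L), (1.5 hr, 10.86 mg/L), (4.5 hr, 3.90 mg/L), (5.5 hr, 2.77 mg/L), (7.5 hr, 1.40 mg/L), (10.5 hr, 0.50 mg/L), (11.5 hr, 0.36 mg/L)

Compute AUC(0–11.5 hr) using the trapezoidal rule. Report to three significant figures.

AUC = 54.7 mg/L·hr

Trapezoidal AUC_0→11.5:
  [0→1.5]: (18.13+10.86)/2 × 1.5 = 21.7425
  [1.5→4.5]: (10.86+3.90)/2 × 3 = 22.14
  [4.5→5.5]: (3.90+2.77)/2 × 1 = 3.335
  [5.5→7.5]: (2.77+1.40)/2 × 2 = 4.17
  [7.5→10.5]: (1.40+0.50)/2 × 3 = 2.85
  [10.5→11.5]: (0.50+0.36)/2 × 1 = 0.43
  Sum = 54.6675 mg/L·hr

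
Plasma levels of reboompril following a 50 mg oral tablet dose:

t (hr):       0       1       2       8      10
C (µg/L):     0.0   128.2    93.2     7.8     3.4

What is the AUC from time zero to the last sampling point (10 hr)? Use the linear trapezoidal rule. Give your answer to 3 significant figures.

Trapezoidal AUC_0→10:
  [0→1]: (0.0+128.2)/2 × 1 = 64.1
  [1→2]: (128.2+93.2)/2 × 1 = 110.7
  [2→8]: (93.2+7.8)/2 × 6 = 303.0
  [8→10]: (7.8+3.4)/2 × 2 = 11.2
  Sum = 489.0 µg/L·hr

AUC = 489 µg/L·hr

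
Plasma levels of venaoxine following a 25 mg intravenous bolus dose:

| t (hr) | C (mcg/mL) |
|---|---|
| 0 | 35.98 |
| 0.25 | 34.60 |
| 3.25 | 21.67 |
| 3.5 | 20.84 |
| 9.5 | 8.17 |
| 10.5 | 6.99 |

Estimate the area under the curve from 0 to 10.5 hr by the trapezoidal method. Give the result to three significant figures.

Trapezoidal AUC_0→10.5:
  [0→0.25]: (35.98+34.60)/2 × 0.25 = 8.8225
  [0.25→3.25]: (34.60+21.67)/2 × 3 = 84.405
  [3.25→3.5]: (21.67+20.84)/2 × 0.25 = 5.31375
  [3.5→9.5]: (20.84+8.17)/2 × 6 = 87.03
  [9.5→10.5]: (8.17+6.99)/2 × 1 = 7.58
  Sum = 193.15125 mcg/mL·hr

AUC = 193 mcg/mL·hr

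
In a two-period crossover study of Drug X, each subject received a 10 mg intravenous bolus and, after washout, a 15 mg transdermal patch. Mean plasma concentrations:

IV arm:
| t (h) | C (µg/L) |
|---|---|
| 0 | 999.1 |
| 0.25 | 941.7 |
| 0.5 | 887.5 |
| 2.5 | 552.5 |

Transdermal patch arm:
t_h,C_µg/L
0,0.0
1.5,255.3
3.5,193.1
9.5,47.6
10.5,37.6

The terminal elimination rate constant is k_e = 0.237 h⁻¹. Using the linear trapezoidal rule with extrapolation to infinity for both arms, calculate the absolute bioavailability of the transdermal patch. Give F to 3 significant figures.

Trapezoidal AUC_0→2.5 (IV):
  [0→0.25]: (999.1+941.7)/2 × 0.25 = 242.6
  [0.25→0.5]: (941.7+887.5)/2 × 0.25 = 228.65
  [0.5→2.5]: (887.5+552.5)/2 × 2 = 1440.0
  Sum = 1911.25 µg/L·h
IV tail: 552.5/0.237 = 2331.224; AUC_iv,0→∞ = 1911.25 + 2331.224 = 4242.474 µg/L·h
Trapezoidal AUC_0→10.5 (transdermal patch):
  [0→1.5]: (0.0+255.3)/2 × 1.5 = 191.475
  [1.5→3.5]: (255.3+193.1)/2 × 2 = 448.4
  [3.5→9.5]: (193.1+47.6)/2 × 6 = 722.1
  [9.5→10.5]: (47.6+37.6)/2 × 1 = 42.6
  Sum = 1404.575 µg/L·h
transdermal patch tail: 37.6/0.237 = 158.650; AUC_ev,0→∞ = 1404.575 + 158.650 = 1563.225 µg/L·h
F = (AUC_ev/D_ev)/(AUC_iv/D_iv) = (1563.225/15)/(4242.474/10) = 104.215/424.2474 = 0.2456

F = 0.246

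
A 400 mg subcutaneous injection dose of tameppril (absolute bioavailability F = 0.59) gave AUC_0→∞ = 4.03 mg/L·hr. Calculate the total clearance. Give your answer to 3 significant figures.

CL = 58.6 L/hr

CL = F × Dose / AUC_0→∞
   = 0.59 × 400 / 4.03 = 58.5608 L/hr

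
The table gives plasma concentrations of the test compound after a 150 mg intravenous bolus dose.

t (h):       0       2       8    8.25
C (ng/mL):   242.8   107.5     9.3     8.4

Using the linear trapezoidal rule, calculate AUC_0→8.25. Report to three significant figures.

AUC = 703 ng/mL·h

Trapezoidal AUC_0→8.25:
  [0→2]: (242.8+107.5)/2 × 2 = 350.3
  [2→8]: (107.5+9.3)/2 × 6 = 350.4
  [8→8.25]: (9.3+8.4)/2 × 0.25 = 2.2125
  Sum = 702.9125 ng/mL·h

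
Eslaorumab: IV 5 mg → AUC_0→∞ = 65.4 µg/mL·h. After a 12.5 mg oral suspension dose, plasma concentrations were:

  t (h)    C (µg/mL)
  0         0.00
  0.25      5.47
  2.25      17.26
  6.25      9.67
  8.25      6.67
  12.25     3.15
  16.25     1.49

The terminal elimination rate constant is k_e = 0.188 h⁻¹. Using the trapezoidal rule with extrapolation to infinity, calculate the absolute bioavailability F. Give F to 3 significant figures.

Trapezoidal AUC_0→16.25 (oral suspension):
  [0→0.25]: (0.00+5.47)/2 × 0.25 = 0.68375
  [0.25→2.25]: (5.47+17.26)/2 × 2 = 22.73
  [2.25→6.25]: (17.26+9.67)/2 × 4 = 53.86
  [6.25→8.25]: (9.67+6.67)/2 × 2 = 16.34
  [8.25→12.25]: (6.67+3.15)/2 × 4 = 19.64
  [12.25→16.25]: (3.15+1.49)/2 × 4 = 9.28
  Sum = 122.53375 µg/mL·h
Tail: C_last/k_e = 1.49/0.188 = 7.926
AUC_0→∞ (oral suspension) = 122.53375 + 7.926 = 130.45975 µg/mL·h
F = (AUC_ev/D_ev)/(AUC_iv/D_iv) = (130.45975/12.5)/(65.4/5) = 10.43678/13.08 = 0.7979

F = 0.798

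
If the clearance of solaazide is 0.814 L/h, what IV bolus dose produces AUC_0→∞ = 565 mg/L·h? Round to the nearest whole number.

Dose_iv = CL × AUC_0→∞
     = 0.814 × 565 = 459.91 mg

Dose = 460 mg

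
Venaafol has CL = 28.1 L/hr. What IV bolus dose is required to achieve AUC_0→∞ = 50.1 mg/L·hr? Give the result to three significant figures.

Dose_iv = CL × AUC_0→∞
     = 28.1 × 50.1 = 1407.81 mg

Dose = 1410 mg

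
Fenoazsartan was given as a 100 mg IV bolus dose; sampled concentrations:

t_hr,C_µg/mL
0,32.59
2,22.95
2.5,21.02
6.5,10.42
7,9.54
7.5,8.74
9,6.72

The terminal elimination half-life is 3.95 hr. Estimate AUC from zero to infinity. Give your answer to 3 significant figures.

Trapezoidal AUC_0→9:
  [0→2]: (32.59+22.95)/2 × 2 = 55.54
  [2→2.5]: (22.95+21.02)/2 × 0.5 = 10.9925
  [2.5→6.5]: (21.02+10.42)/2 × 4 = 62.88
  [6.5→7]: (10.42+9.54)/2 × 0.5 = 4.99
  [7→7.5]: (9.54+8.74)/2 × 0.5 = 4.57
  [7.5→9]: (8.74+6.72)/2 × 1.5 = 11.595
  Sum = 150.5675 µg/mL·hr
k_e = ln2 / t½ = 0.693147 / 3.95 = 0.1755 hr^-1
Extrapolated tail: C_last / k_e = 6.72 / 0.1755 = 38.291
AUC_0→∞ = 150.5675 + 38.291 = 188.8585 µg/mL·hr

AUC = 189 µg/mL·hr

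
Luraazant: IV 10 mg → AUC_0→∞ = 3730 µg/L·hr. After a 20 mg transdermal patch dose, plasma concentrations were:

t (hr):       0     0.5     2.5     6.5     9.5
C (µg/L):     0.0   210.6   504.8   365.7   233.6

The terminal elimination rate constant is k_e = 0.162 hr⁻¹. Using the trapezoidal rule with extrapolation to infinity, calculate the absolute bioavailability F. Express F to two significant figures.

Trapezoidal AUC_0→9.5 (transdermal patch):
  [0→0.5]: (0.0+210.6)/2 × 0.5 = 52.65
  [0.5→2.5]: (210.6+504.8)/2 × 2 = 715.4
  [2.5→6.5]: (504.8+365.7)/2 × 4 = 1741.0
  [6.5→9.5]: (365.7+233.6)/2 × 3 = 898.95
  Sum = 3408.0 µg/L·hr
Tail: C_last/k_e = 233.6/0.162 = 1441.975
AUC_0→∞ (transdermal patch) = 3408.0 + 1441.975 = 4849.975 µg/L·hr
F = (AUC_ev/D_ev)/(AUC_iv/D_iv) = (4849.975/20)/(3730/10) = 242.49875/373 = 0.6501

F = 0.65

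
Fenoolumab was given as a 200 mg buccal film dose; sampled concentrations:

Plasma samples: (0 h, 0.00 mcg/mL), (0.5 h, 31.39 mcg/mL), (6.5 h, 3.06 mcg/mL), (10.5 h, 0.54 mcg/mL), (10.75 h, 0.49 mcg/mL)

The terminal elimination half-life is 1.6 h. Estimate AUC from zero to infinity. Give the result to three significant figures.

Trapezoidal AUC_0→10.75:
  [0→0.5]: (0.00+31.39)/2 × 0.5 = 7.8475
  [0.5→6.5]: (31.39+3.06)/2 × 6 = 103.35
  [6.5→10.5]: (3.06+0.54)/2 × 4 = 7.2
  [10.5→10.75]: (0.54+0.49)/2 × 0.25 = 0.12875
  Sum = 118.52625 mcg/mL·h
k_e = ln2 / t½ = 0.693147 / 1.6 = 0.4332 h^-1
Extrapolated tail: C_last / k_e = 0.49 / 0.4332 = 1.131
AUC_0→∞ = 118.52625 + 1.131 = 119.65725 mcg/mL·h

AUC = 120 mcg/mL·h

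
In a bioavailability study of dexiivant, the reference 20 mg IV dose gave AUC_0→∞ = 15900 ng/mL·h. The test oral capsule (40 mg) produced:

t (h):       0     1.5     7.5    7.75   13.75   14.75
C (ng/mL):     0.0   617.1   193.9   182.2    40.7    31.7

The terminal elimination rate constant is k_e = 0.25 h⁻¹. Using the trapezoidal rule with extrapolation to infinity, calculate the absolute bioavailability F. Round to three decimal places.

Trapezoidal AUC_0→14.75 (oral capsule):
  [0→1.5]: (0.0+617.1)/2 × 1.5 = 462.825
  [1.5→7.5]: (617.1+193.9)/2 × 6 = 2433.0
  [7.5→7.75]: (193.9+182.2)/2 × 0.25 = 47.0125
  [7.75→13.75]: (182.2+40.7)/2 × 6 = 668.7
  [13.75→14.75]: (40.7+31.7)/2 × 1 = 36.2
  Sum = 3647.7375 ng/mL·h
Tail: C_last/k_e = 31.7/0.25 = 126.800
AUC_0→∞ (oral capsule) = 3647.7375 + 126.800 = 3774.5375 ng/mL·h
F = (AUC_ev/D_ev)/(AUC_iv/D_iv) = (3774.5375/40)/(15900/20) = 94.3634/795 = 0.1187

F = 0.119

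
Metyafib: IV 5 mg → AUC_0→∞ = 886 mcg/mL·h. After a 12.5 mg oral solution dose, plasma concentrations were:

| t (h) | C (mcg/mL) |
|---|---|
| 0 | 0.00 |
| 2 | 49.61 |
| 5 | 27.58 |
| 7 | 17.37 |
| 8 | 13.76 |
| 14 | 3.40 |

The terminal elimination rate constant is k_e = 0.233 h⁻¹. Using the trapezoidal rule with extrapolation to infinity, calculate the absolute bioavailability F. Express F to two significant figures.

F = 0.13

Trapezoidal AUC_0→14 (oral solution):
  [0→2]: (0.00+49.61)/2 × 2 = 49.61
  [2→5]: (49.61+27.58)/2 × 3 = 115.785
  [5→7]: (27.58+17.37)/2 × 2 = 44.95
  [7→8]: (17.37+13.76)/2 × 1 = 15.565
  [8→14]: (13.76+3.40)/2 × 6 = 51.48
  Sum = 277.39 mcg/mL·h
Tail: C_last/k_e = 3.40/0.233 = 14.592
AUC_0→∞ (oral solution) = 277.39 + 14.592 = 291.982 mcg/mL·h
F = (AUC_ev/D_ev)/(AUC_iv/D_iv) = (291.982/12.5)/(886/5) = 23.35856/177.2 = 0.1318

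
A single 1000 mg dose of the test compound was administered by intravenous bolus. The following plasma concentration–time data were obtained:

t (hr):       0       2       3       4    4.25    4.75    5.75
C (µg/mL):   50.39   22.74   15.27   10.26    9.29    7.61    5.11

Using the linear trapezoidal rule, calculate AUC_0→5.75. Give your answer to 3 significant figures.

Trapezoidal AUC_0→5.75:
  [0→2]: (50.39+22.74)/2 × 2 = 73.13
  [2→3]: (22.74+15.27)/2 × 1 = 19.005
  [3→4]: (15.27+10.26)/2 × 1 = 12.765
  [4→4.25]: (10.26+9.29)/2 × 0.25 = 2.44375
  [4.25→4.75]: (9.29+7.61)/2 × 0.5 = 4.225
  [4.75→5.75]: (7.61+5.11)/2 × 1 = 6.36
  Sum = 117.92875 µg/mL·hr

AUC = 118 µg/mL·hr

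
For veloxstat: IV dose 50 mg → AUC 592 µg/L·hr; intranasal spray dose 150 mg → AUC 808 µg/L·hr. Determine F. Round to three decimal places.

F = (AUC_ev / D_ev) / (AUC_iv / D_iv)
  = (808/150) / (592/50)
  = 5.38667 / 11.84 = 0.4550

F = 0.455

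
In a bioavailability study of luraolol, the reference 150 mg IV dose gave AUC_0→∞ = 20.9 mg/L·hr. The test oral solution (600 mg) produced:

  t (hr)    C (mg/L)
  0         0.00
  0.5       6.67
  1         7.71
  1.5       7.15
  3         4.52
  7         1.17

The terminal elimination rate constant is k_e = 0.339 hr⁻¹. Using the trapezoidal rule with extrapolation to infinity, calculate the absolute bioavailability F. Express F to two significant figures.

F = 0.39

Trapezoidal AUC_0→7 (oral solution):
  [0→0.5]: (0.00+6.67)/2 × 0.5 = 1.6675
  [0.5→1]: (6.67+7.71)/2 × 0.5 = 3.595
  [1→1.5]: (7.71+7.15)/2 × 0.5 = 3.715
  [1.5→3]: (7.15+4.52)/2 × 1.5 = 8.7525
  [3→7]: (4.52+1.17)/2 × 4 = 11.38
  Sum = 29.11 mg/L·hr
Tail: C_last/k_e = 1.17/0.339 = 3.451
AUC_0→∞ (oral solution) = 29.11 + 3.451 = 32.561 mg/L·hr
F = (AUC_ev/D_ev)/(AUC_iv/D_iv) = (32.561/600)/(20.9/150) = 0.0542683/0.139333 = 0.3895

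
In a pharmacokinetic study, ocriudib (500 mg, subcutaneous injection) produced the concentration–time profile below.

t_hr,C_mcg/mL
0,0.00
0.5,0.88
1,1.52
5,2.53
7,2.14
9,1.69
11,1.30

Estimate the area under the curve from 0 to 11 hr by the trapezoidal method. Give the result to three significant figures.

Trapezoidal AUC_0→11:
  [0→0.5]: (0.00+0.88)/2 × 0.5 = 0.22
  [0.5→1]: (0.88+1.52)/2 × 0.5 = 0.6
  [1→5]: (1.52+2.53)/2 × 4 = 8.1
  [5→7]: (2.53+2.14)/2 × 2 = 4.67
  [7→9]: (2.14+1.69)/2 × 2 = 3.83
  [9→11]: (1.69+1.30)/2 × 2 = 2.99
  Sum = 20.41 mcg/mL·hr

AUC = 20.4 mcg/mL·hr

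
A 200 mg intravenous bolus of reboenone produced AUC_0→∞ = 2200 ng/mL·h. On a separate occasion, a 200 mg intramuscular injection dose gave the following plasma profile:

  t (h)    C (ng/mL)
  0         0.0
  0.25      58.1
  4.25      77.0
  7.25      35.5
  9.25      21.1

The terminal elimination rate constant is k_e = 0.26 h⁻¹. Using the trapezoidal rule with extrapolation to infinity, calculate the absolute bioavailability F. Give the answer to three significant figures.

Trapezoidal AUC_0→9.25 (intramuscular injection):
  [0→0.25]: (0.0+58.1)/2 × 0.25 = 7.2625
  [0.25→4.25]: (58.1+77.0)/2 × 4 = 270.2
  [4.25→7.25]: (77.0+35.5)/2 × 3 = 168.75
  [7.25→9.25]: (35.5+21.1)/2 × 2 = 56.6
  Sum = 502.8125 ng/mL·h
Tail: C_last/k_e = 21.1/0.26 = 81.154
AUC_0→∞ (intramuscular injection) = 502.8125 + 81.154 = 583.9665 ng/mL·h
F = (AUC_ev/D_ev)/(AUC_iv/D_iv) = (583.9665/200)/(2200/200) = 2.9198325/11 = 0.2654

F = 0.265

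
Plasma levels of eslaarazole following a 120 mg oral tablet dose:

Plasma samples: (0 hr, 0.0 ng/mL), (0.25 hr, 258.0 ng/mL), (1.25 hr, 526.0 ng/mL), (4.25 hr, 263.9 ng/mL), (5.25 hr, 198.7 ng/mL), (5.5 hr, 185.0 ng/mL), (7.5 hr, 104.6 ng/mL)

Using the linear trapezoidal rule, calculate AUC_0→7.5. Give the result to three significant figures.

AUC = 2180 ng/mL·hr

Trapezoidal AUC_0→7.5:
  [0→0.25]: (0.0+258.0)/2 × 0.25 = 32.25
  [0.25→1.25]: (258.0+526.0)/2 × 1 = 392.0
  [1.25→4.25]: (526.0+263.9)/2 × 3 = 1184.85
  [4.25→5.25]: (263.9+198.7)/2 × 1 = 231.3
  [5.25→5.5]: (198.7+185.0)/2 × 0.25 = 47.9625
  [5.5→7.5]: (185.0+104.6)/2 × 2 = 289.6
  Sum = 2177.9625 ng/mL·hr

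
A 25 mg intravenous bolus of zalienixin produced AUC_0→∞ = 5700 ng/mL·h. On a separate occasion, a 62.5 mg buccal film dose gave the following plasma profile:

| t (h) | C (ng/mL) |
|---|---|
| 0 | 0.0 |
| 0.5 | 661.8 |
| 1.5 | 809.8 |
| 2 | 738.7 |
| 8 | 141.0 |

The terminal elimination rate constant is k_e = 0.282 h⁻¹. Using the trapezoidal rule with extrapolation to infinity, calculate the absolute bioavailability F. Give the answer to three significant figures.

Trapezoidal AUC_0→8 (buccal film):
  [0→0.5]: (0.0+661.8)/2 × 0.5 = 165.45
  [0.5→1.5]: (661.8+809.8)/2 × 1 = 735.8
  [1.5→2]: (809.8+738.7)/2 × 0.5 = 387.125
  [2→8]: (738.7+141.0)/2 × 6 = 2639.1
  Sum = 3927.475 ng/mL·h
Tail: C_last/k_e = 141.0/0.282 = 500.000
AUC_0→∞ (buccal film) = 3927.475 + 500.000 = 4427.475 ng/mL·h
F = (AUC_ev/D_ev)/(AUC_iv/D_iv) = (4427.475/62.5)/(5700/25) = 70.8396/228 = 0.3107

F = 0.311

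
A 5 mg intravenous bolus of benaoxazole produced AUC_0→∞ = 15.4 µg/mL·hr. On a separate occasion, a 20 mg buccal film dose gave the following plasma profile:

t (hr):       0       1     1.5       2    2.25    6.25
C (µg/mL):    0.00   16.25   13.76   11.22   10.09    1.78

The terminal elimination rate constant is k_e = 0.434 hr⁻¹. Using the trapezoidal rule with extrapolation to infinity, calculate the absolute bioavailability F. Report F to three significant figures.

Trapezoidal AUC_0→6.25 (buccal film):
  [0→1]: (0.00+16.25)/2 × 1 = 8.125
  [1→1.5]: (16.25+13.76)/2 × 0.5 = 7.5025
  [1.5→2]: (13.76+11.22)/2 × 0.5 = 6.245
  [2→2.25]: (11.22+10.09)/2 × 0.25 = 2.66375
  [2.25→6.25]: (10.09+1.78)/2 × 4 = 23.74
  Sum = 48.27625 µg/mL·hr
Tail: C_last/k_e = 1.78/0.434 = 4.101
AUC_0→∞ (buccal film) = 48.27625 + 4.101 = 52.37725 µg/mL·hr
F = (AUC_ev/D_ev)/(AUC_iv/D_iv) = (52.37725/20)/(15.4/5) = 2.6188625/3.08 = 0.8503

F = 0.850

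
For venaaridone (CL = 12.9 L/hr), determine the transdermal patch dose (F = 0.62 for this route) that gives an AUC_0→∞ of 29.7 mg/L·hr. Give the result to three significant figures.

Dose = CL × AUC_0→∞ / F
     = 12.9 × 29.7 / 0.62 = 617.952 mg

Dose = 618 mg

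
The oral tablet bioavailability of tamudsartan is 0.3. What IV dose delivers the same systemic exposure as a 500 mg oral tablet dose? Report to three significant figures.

D_iv = 150 mg

Systemic exposure from an extravascular dose = F × D_ev, so the equivalent IV dose is F × D_ev.
D_iv = F × D_ev = 0.3 × 500 = 150 mg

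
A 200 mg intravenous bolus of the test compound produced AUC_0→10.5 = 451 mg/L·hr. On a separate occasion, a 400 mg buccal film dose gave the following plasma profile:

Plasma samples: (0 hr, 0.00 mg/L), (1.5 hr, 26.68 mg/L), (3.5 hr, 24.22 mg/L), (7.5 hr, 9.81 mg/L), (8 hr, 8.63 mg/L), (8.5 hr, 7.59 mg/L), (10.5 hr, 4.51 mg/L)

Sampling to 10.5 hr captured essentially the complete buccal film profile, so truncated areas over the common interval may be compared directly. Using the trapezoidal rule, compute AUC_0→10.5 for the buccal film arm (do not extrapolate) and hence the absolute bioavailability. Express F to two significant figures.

F = 0.18

Trapezoidal AUC_0→10.5 (buccal film):
  [0→1.5]: (0.00+26.68)/2 × 1.5 = 20.01
  [1.5→3.5]: (26.68+24.22)/2 × 2 = 50.9
  [3.5→7.5]: (24.22+9.81)/2 × 4 = 68.06
  [7.5→8]: (9.81+8.63)/2 × 0.5 = 4.61
  [8→8.5]: (8.63+7.59)/2 × 0.5 = 4.055
  [8.5→10.5]: (7.59+4.51)/2 × 2 = 12.1
  Sum = 159.735 mg/L·hr
F = (AUC_ev/D_ev)/(AUC_iv/D_iv) = (159.735/400)/(451/200) = 0.3993375/2.255 = 0.1771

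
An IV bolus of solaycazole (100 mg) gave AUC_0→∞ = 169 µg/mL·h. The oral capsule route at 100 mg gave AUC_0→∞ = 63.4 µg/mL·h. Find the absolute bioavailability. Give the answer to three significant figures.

F = 0.375

F = (AUC_ev / D_ev) / (AUC_iv / D_iv)
  = (63.4/100) / (169/100)
  = 0.634 / 1.69 = 0.3751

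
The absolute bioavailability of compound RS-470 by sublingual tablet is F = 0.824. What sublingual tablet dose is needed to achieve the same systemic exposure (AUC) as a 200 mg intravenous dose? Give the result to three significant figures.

For equal systemic exposure: F × D_ev = D_iv
D_ev = D_iv / F = 200 / 0.824 = 242.718 mg

D_sublingual = 243 mg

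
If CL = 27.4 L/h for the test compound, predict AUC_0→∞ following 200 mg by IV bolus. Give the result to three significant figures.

AUC = 7.30 mg/L·h

AUC_0→∞ = Dose_iv / CL
        = 200 / 27.4 = 7.29927 mg/L·h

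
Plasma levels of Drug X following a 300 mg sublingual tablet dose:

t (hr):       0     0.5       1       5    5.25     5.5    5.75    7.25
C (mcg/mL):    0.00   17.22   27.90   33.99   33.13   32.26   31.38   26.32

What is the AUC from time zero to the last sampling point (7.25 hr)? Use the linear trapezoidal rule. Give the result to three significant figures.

AUC = 207 mcg/mL·hr

Trapezoidal AUC_0→7.25:
  [0→0.5]: (0.00+17.22)/2 × 0.5 = 4.305
  [0.5→1]: (17.22+27.90)/2 × 0.5 = 11.28
  [1→5]: (27.90+33.99)/2 × 4 = 123.78
  [5→5.25]: (33.99+33.13)/2 × 0.25 = 8.39
  [5.25→5.5]: (33.13+32.26)/2 × 0.25 = 8.17375
  [5.5→5.75]: (32.26+31.38)/2 × 0.25 = 7.955
  [5.75→7.25]: (31.38+26.32)/2 × 1.5 = 43.275
  Sum = 207.15875 mcg/mL·hr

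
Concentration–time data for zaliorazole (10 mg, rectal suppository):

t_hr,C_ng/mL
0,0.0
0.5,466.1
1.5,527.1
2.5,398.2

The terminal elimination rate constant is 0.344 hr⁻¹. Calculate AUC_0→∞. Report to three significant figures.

AUC = 2230 ng/mL·hr

Trapezoidal AUC_0→2.5:
  [0→0.5]: (0.0+466.1)/2 × 0.5 = 116.525
  [0.5→1.5]: (466.1+527.1)/2 × 1 = 496.6
  [1.5→2.5]: (527.1+398.2)/2 × 1 = 462.65
  Sum = 1075.775 ng/mL·hr
Extrapolated tail: C_last / k_e = 398.2 / 0.344 = 1157.558
AUC_0→∞ = 1075.775 + 1157.558 = 2233.333 ng/mL·hr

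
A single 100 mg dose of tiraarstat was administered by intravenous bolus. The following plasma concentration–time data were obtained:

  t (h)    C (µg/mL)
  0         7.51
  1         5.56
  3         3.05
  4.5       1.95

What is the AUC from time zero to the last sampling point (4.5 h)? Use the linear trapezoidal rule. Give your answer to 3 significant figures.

Trapezoidal AUC_0→4.5:
  [0→1]: (7.51+5.56)/2 × 1 = 6.535
  [1→3]: (5.56+3.05)/2 × 2 = 8.61
  [3→4.5]: (3.05+1.95)/2 × 1.5 = 3.75
  Sum = 18.895 µg/mL·h

AUC = 18.9 µg/mL·h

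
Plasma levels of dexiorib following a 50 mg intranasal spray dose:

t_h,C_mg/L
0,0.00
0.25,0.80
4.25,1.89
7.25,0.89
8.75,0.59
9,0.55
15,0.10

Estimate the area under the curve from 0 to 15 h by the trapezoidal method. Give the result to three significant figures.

Trapezoidal AUC_0→15:
  [0→0.25]: (0.00+0.80)/2 × 0.25 = 0.1
  [0.25→4.25]: (0.80+1.89)/2 × 4 = 5.38
  [4.25→7.25]: (1.89+0.89)/2 × 3 = 4.17
  [7.25→8.75]: (0.89+0.59)/2 × 1.5 = 1.11
  [8.75→9]: (0.59+0.55)/2 × 0.25 = 0.1425
  [9→15]: (0.55+0.10)/2 × 6 = 1.95
  Sum = 12.8525 mg/L·h

AUC = 12.9 mg/L·h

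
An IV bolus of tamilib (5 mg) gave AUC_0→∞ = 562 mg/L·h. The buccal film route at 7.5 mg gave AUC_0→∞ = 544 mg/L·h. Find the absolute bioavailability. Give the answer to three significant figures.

F = (AUC_ev / D_ev) / (AUC_iv / D_iv)
  = (544/7.5) / (562/5)
  = 72.5333 / 112.4 = 0.6453

F = 0.645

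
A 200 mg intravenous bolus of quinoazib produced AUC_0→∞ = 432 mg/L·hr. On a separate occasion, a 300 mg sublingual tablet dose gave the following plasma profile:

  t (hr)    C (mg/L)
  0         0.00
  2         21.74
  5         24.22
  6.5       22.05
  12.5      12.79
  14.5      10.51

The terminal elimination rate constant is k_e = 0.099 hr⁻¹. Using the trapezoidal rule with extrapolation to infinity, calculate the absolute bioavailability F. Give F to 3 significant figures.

F = 0.555

Trapezoidal AUC_0→14.5 (sublingual tablet):
  [0→2]: (0.00+21.74)/2 × 2 = 21.74
  [2→5]: (21.74+24.22)/2 × 3 = 68.94
  [5→6.5]: (24.22+22.05)/2 × 1.5 = 34.7025
  [6.5→12.5]: (22.05+12.79)/2 × 6 = 104.52
  [12.5→14.5]: (12.79+10.51)/2 × 2 = 23.3
  Sum = 253.2025 mg/L·hr
Tail: C_last/k_e = 10.51/0.099 = 106.162
AUC_0→∞ (sublingual tablet) = 253.2025 + 106.162 = 359.3645 mg/L·hr
F = (AUC_ev/D_ev)/(AUC_iv/D_iv) = (359.3645/300)/(432/200) = 1.19788/2.16 = 0.5546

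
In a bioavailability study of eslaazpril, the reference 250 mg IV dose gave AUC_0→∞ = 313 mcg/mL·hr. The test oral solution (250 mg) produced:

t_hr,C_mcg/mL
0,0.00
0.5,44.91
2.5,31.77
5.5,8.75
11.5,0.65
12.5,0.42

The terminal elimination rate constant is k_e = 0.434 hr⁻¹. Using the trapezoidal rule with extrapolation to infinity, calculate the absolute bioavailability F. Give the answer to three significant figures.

Trapezoidal AUC_0→12.5 (oral solution):
  [0→0.5]: (0.00+44.91)/2 × 0.5 = 11.2275
  [0.5→2.5]: (44.91+31.77)/2 × 2 = 76.68
  [2.5→5.5]: (31.77+8.75)/2 × 3 = 60.78
  [5.5→11.5]: (8.75+0.65)/2 × 6 = 28.2
  [11.5→12.5]: (0.65+0.42)/2 × 1 = 0.535
  Sum = 177.4225 mcg/mL·hr
Tail: C_last/k_e = 0.42/0.434 = 0.968
AUC_0→∞ (oral solution) = 177.4225 + 0.968 = 178.3905 mcg/mL·hr
F = (AUC_ev/D_ev)/(AUC_iv/D_iv) = (178.3905/250)/(313/250) = 0.713562/1.252 = 0.5699

F = 0.570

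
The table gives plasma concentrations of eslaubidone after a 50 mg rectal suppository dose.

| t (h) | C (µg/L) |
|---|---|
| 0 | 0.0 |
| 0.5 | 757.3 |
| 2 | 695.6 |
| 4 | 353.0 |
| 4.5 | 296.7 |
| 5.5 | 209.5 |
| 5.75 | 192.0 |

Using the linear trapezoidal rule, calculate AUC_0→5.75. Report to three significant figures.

Trapezoidal AUC_0→5.75:
  [0→0.5]: (0.0+757.3)/2 × 0.5 = 189.325
  [0.5→2]: (757.3+695.6)/2 × 1.5 = 1089.675
  [2→4]: (695.6+353.0)/2 × 2 = 1048.6
  [4→4.5]: (353.0+296.7)/2 × 0.5 = 162.425
  [4.5→5.5]: (296.7+209.5)/2 × 1 = 253.1
  [5.5→5.75]: (209.5+192.0)/2 × 0.25 = 50.1875
  Sum = 2793.3125 µg/L·h

AUC = 2790 µg/L·h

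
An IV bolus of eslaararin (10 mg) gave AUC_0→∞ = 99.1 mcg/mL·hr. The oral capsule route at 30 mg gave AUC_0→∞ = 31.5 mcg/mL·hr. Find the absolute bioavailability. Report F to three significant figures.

F = 0.106

F = (AUC_ev / D_ev) / (AUC_iv / D_iv)
  = (31.5/30) / (99.1/10)
  = 1.05 / 9.91 = 0.1060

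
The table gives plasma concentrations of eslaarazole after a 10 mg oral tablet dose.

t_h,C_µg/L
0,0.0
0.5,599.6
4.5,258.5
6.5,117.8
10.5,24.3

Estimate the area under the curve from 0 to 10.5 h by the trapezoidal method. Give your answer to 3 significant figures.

Trapezoidal AUC_0→10.5:
  [0→0.5]: (0.0+599.6)/2 × 0.5 = 149.9
  [0.5→4.5]: (599.6+258.5)/2 × 4 = 1716.2
  [4.5→6.5]: (258.5+117.8)/2 × 2 = 376.3
  [6.5→10.5]: (117.8+24.3)/2 × 4 = 284.2
  Sum = 2526.6 µg/L·h

AUC = 2530 µg/L·h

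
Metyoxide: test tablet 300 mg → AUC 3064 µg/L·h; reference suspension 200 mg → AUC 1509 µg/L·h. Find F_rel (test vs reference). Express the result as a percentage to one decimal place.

F_rel = (AUC_test/D_test) / (AUC_ref/D_ref)
      = (3064/300) / (1509/200)
      = 10.2133 / 7.545 = 1.3537 = 135.37%

F_rel = 135.4%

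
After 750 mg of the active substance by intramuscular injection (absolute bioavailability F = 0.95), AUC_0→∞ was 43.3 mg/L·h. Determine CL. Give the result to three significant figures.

CL = 16.5 L/h

CL = F × Dose / AUC_0→∞
   = 0.95 × 750 / 43.3 = 16.455 L/h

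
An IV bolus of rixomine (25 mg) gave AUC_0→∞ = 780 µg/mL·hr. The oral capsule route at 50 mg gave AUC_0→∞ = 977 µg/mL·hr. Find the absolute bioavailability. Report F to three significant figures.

F = 0.626

F = (AUC_ev / D_ev) / (AUC_iv / D_iv)
  = (977/50) / (780/25)
  = 19.54 / 31.2 = 0.6263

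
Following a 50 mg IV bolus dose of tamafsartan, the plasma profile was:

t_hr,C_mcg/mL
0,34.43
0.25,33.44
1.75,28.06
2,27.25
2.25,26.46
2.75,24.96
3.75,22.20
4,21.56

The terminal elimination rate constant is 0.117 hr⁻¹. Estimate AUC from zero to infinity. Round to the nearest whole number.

AUC = 294 mcg/mL·hr

Trapezoidal AUC_0→4:
  [0→0.25]: (34.43+33.44)/2 × 0.25 = 8.48375
  [0.25→1.75]: (33.44+28.06)/2 × 1.5 = 46.125
  [1.75→2]: (28.06+27.25)/2 × 0.25 = 6.91375
  [2→2.25]: (27.25+26.46)/2 × 0.25 = 6.71375
  [2.25→2.75]: (26.46+24.96)/2 × 0.5 = 12.855
  [2.75→3.75]: (24.96+22.20)/2 × 1 = 23.58
  [3.75→4]: (22.20+21.56)/2 × 0.25 = 5.47
  Sum = 110.14125 mcg/mL·hr
Extrapolated tail: C_last / k_e = 21.56 / 0.117 = 184.274
AUC_0→∞ = 110.14125 + 184.274 = 294.41525 mcg/mL·hr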